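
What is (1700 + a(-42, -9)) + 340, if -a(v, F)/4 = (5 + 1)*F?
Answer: 2256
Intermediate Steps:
a(v, F) = -24*F (a(v, F) = -4*(5 + 1)*F = -24*F)
(1700 + a(-42, -9)) + 340 = (1700 - 24*(-9)) + 340 = (1700 + 216) + 340 = 1916 + 340 = 2256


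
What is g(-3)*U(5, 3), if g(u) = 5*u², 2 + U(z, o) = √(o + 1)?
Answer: 0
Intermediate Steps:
U(z, o) = -2 + √(1 + o) (U(z, o) = -2 + √(o + 1) = -2 + √(1 + o))
g(-3)*U(5, 3) = (5*(-3)²)*(-2 + √(1 + 3)) = (5*9)*(-2 + √4) = 45*(-2 + 2) = 45*0 = 0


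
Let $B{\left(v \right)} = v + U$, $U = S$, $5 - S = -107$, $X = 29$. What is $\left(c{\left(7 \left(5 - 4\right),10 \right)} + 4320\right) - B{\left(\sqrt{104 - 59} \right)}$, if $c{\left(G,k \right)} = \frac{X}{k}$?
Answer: $\frac{42109}{10} - 3 \sqrt{5} \approx 4204.2$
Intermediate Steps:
$S = 112$ ($S = 5 - -107 = 5 + 107 = 112$)
$U = 112$
$c{\left(G,k \right)} = \frac{29}{k}$
$B{\left(v \right)} = 112 + v$ ($B{\left(v \right)} = v + 112 = 112 + v$)
$\left(c{\left(7 \left(5 - 4\right),10 \right)} + 4320\right) - B{\left(\sqrt{104 - 59} \right)} = \left(\frac{29}{10} + 4320\right) - \left(112 + \sqrt{104 - 59}\right) = \left(29 \cdot \frac{1}{10} + 4320\right) - \left(112 + \sqrt{45}\right) = \left(\frac{29}{10} + 4320\right) - \left(112 + 3 \sqrt{5}\right) = \frac{43229}{10} - \left(112 + 3 \sqrt{5}\right) = \frac{42109}{10} - 3 \sqrt{5}$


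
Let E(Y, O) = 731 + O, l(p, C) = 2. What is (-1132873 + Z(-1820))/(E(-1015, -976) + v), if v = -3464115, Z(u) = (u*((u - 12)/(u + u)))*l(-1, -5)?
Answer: 226941/692872 ≈ 0.32754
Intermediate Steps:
Z(u) = -12 + u (Z(u) = (u*((u - 12)/(u + u)))*2 = (u*((-12 + u)/((2*u))))*2 = (u*((-12 + u)*(1/(2*u))))*2 = (u*((-12 + u)/(2*u)))*2 = (-6 + u/2)*2 = -12 + u)
(-1132873 + Z(-1820))/(E(-1015, -976) + v) = (-1132873 + (-12 - 1820))/((731 - 976) - 3464115) = (-1132873 - 1832)/(-245 - 3464115) = -1134705/(-3464360) = -1134705*(-1/3464360) = 226941/692872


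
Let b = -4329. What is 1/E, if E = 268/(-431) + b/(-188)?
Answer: 81028/1815415 ≈ 0.044633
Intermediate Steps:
E = 1815415/81028 (E = 268/(-431) - 4329/(-188) = 268*(-1/431) - 4329*(-1/188) = -268/431 + 4329/188 = 1815415/81028 ≈ 22.405)
1/E = 1/(1815415/81028) = 81028/1815415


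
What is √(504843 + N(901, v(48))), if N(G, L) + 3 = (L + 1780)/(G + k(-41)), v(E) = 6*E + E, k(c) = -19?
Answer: √222635498/21 ≈ 710.52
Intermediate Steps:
v(E) = 7*E
N(G, L) = -3 + (1780 + L)/(-19 + G) (N(G, L) = -3 + (L + 1780)/(G - 19) = -3 + (1780 + L)/(-19 + G))
√(504843 + N(901, v(48))) = √(504843 + (1837 + 7*48 - 3*901)/(-19 + 901)) = √(504843 + (1837 + 336 - 2703)/882) = √(504843 + (1/882)*(-530)) = √(504843 - 265/441) = √(222635498/441) = √222635498/21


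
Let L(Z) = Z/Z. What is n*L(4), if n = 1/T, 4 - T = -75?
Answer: 1/79 ≈ 0.012658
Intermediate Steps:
L(Z) = 1
T = 79 (T = 4 - 1*(-75) = 4 + 75 = 79)
n = 1/79 ≈ 0.012658
n*L(4) = (1/79)*1 = 1/79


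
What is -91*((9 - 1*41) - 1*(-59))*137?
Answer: -336609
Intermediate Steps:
-91*((9 - 1*41) - 1*(-59))*137 = -91*((9 - 41) + 59)*137 = -91*(-32 + 59)*137 = -91*27*137 = -2457*137 = -336609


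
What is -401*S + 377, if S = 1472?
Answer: -589895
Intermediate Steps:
-401*S + 377 = -401*1472 + 377 = -590272 + 377 = -589895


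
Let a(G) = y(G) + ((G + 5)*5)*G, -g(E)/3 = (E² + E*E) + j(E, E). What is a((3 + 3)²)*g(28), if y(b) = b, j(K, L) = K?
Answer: -35507808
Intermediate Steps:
g(E) = -6*E² - 3*E (g(E) = -3*((E² + E*E) + E) = -3*((E² + E²) + E) = -3*(2*E² + E) = -3*(E + 2*E²) = -6*E² - 3*E)
a(G) = G + G*(25 + 5*G) (a(G) = G + ((G + 5)*5)*G = G + ((5 + G)*5)*G = G + (25 + 5*G)*G = G + G*(25 + 5*G))
a((3 + 3)²)*g(28) = ((3 + 3)²*(26 + 5*(3 + 3)²))*(3*28*(-1 - 2*28)) = (6²*(26 + 5*6²))*(3*28*(-1 - 56)) = (36*(26 + 5*36))*(3*28*(-57)) = (36*(26 + 180))*(-4788) = (36*206)*(-4788) = 7416*(-4788) = -35507808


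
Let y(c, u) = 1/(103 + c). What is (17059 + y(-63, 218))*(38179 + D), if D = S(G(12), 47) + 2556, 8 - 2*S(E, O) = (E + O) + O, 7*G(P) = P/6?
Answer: 194365754323/280 ≈ 6.9416e+8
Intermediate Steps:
G(P) = P/42 (G(P) = (P/6)/7 = P/42)
S(E, O) = 4 - O - E/2 (S(E, O) = 4 - ((E + O) + O)/2 = 4 - (E + 2*O)/2 = 4 + (-O - E/2) = 4 - O - E/2)
D = 17590/7 (D = (4 - 1*47 - 12/84) + 2556 = (4 - 47 - ½*2/7) + 2556 = (4 - 47 - ⅐) + 2556 = -302/7 + 2556 = 17590/7 ≈ 2512.9)
(17059 + y(-63, 218))*(38179 + D) = (17059 + 1/(103 - 63))*(38179 + 17590/7) = (17059 + 1/40)*(284843/7) = (682361/40)*(284843/7) = 194365754323/280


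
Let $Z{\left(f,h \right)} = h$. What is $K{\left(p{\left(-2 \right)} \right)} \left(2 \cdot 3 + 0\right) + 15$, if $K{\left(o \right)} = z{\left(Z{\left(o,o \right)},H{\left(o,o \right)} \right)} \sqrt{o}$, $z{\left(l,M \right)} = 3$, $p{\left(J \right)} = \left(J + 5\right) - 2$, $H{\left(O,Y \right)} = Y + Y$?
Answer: $33$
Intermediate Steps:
$H{\left(O,Y \right)} = 2 Y$
$p{\left(J \right)} = 3 + J$ ($p{\left(J \right)} = \left(5 + J\right) - 2 = 3 + J$)
$K{\left(o \right)} = 3 \sqrt{o}$
$K{\left(p{\left(-2 \right)} \right)} \left(2 \cdot 3 + 0\right) + 15 = 3 \sqrt{3 - 2} \left(2 \cdot 3 + 0\right) + 15 = 3 \sqrt{1} \left(6 + 0\right) + 15 = 3 \cdot 1 \cdot 6 + 15 = 3 \cdot 6 + 15 = 18 + 15 = 33$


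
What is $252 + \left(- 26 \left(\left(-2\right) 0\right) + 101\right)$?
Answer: $353$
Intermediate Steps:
$252 + \left(- 26 \left(\left(-2\right) 0\right) + 101\right) = 252 + \left(\left(-26\right) 0 + 101\right) = 252 + \left(0 + 101\right) = 252 + 101 = 353$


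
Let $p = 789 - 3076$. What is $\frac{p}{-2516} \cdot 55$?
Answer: $\frac{125785}{2516} \approx 49.994$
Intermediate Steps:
$p = -2287$ ($p = 789 - 3076 = -2287$)
$\frac{p}{-2516} \cdot 55 = - \frac{2287}{-2516} \cdot 55 = \left(-2287\right) \left(- \frac{1}{2516}\right) 55 = \frac{2287}{2516} \cdot 55 = \frac{125785}{2516}$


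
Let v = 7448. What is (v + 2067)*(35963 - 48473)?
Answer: -119032650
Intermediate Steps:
(v + 2067)*(35963 - 48473) = (7448 + 2067)*(35963 - 48473) = 9515*(-12510) = -119032650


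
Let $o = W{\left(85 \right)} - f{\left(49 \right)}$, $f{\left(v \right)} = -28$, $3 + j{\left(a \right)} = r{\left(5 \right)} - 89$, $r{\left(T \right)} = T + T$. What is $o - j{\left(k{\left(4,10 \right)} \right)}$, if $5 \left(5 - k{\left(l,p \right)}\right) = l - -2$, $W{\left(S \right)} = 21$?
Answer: $131$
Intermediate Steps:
$r{\left(T \right)} = 2 T$
$k{\left(l,p \right)} = \frac{23}{5} - \frac{l}{5}$ ($k{\left(l,p \right)} = 5 - \frac{l - -2}{5} = 5 - \frac{l + 2}{5} = 5 - \frac{2 + l}{5} = 5 - \left(\frac{2}{5} + \frac{l}{5}\right) = \frac{23}{5} - \frac{l}{5}$)
$j{\left(a \right)} = -82$ ($j{\left(a \right)} = -3 + \left(2 \cdot 5 - 89\right) = -3 + \left(10 - 89\right) = -3 - 79 = -82$)
$o = 49$ ($o = 21 - -28 = 21 + 28 = 49$)
$o - j{\left(k{\left(4,10 \right)} \right)} = 49 - -82 = 49 + 82 = 131$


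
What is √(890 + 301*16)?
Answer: 3*√634 ≈ 75.538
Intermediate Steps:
√(890 + 301*16) = √(890 + 4816) = √5706 = 3*√634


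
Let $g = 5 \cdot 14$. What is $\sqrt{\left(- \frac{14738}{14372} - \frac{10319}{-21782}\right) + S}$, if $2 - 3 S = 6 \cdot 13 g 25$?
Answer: $\frac{4 i \sqrt{39190677998610384318}}{117394089} \approx 213.31 i$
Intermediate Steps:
$g = 70$
$S = - \frac{136498}{3}$ ($S = \frac{2}{3} - \frac{6 \cdot 13 \cdot 70 \cdot 25}{3} = \frac{2}{3} - \frac{78 \cdot 70 \cdot 25}{3} = \frac{2}{3} - \frac{5460 \cdot 25}{3} = \frac{2}{3} - 45500 = - \frac{136498}{3} \approx -45499.0$)
$\sqrt{\left(- \frac{14738}{14372} - \frac{10319}{-21782}\right) + S} = \sqrt{\left(- \frac{14738}{14372} - \frac{10319}{-21782}\right) - \frac{136498}{3}} = \sqrt{\left(\left(-14738\right) \frac{1}{14372} - - \frac{10319}{21782}\right) - \frac{136498}{3}} = \sqrt{\left(- \frac{7369}{7186} + \frac{10319}{21782}\right) - \frac{136498}{3}} = \sqrt{- \frac{21589806}{39131363} - \frac{136498}{3}} = \sqrt{- \frac{5341417556192}{117394089}} = \frac{4 i \sqrt{39190677998610384318}}{117394089}$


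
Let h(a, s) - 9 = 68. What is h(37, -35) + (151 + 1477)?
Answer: 1705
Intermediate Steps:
h(a, s) = 77 (h(a, s) = 9 + 68 = 77)
h(37, -35) + (151 + 1477) = 77 + (151 + 1477) = 77 + 1628 = 1705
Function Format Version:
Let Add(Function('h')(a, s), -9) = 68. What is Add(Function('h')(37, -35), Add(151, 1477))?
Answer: 1705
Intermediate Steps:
Function('h')(a, s) = 77 (Function('h')(a, s) = Add(9, 68) = 77)
Add(Function('h')(37, -35), Add(151, 1477)) = Add(77, Add(151, 1477)) = Add(77, 1628) = 1705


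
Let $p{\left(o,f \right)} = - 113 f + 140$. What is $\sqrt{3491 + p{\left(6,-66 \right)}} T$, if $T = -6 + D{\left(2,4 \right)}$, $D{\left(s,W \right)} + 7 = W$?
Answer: $- 9 \sqrt{11089} \approx -947.74$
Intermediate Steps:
$p{\left(o,f \right)} = 140 - 113 f$
$D{\left(s,W \right)} = -7 + W$
$T = -9$ ($T = -6 + \left(-7 + 4\right) = -6 - 3 = -9$)
$\sqrt{3491 + p{\left(6,-66 \right)}} T = \sqrt{3491 + \left(140 - -7458\right)} \left(-9\right) = \sqrt{3491 + \left(140 + 7458\right)} \left(-9\right) = \sqrt{3491 + 7598} \left(-9\right) = \sqrt{11089} \left(-9\right) = - 9 \sqrt{11089}$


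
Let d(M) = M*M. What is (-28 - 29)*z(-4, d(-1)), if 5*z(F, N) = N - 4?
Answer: 171/5 ≈ 34.200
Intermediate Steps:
d(M) = M²
z(F, N) = -⅘ + N/5 (z(F, N) = (N - 4)/5 = (-4 + N)/5 = -⅘ + N/5)
(-28 - 29)*z(-4, d(-1)) = (-28 - 29)*(-⅘ + (⅕)*(-1)²) = -57*(-⅘ + (⅕)*1) = -57*(-⅘ + ⅕) = -57*(-⅗) = 171/5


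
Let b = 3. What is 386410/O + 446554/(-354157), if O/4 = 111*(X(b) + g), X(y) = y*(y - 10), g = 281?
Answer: 8529961261/4088388408 ≈ 2.0864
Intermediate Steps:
X(y) = y*(-10 + y)
O = 115440 (O = 4*(111*(3*(-10 + 3) + 281)) = 4*(111*(3*(-7) + 281)) = 4*(111*(-21 + 281)) = 4*(111*260) = 4*28860 = 115440)
386410/O + 446554/(-354157) = 386410/115440 + 446554/(-354157) = 386410*(1/115440) + 446554*(-1/354157) = 38641/11544 - 446554/354157 = 8529961261/4088388408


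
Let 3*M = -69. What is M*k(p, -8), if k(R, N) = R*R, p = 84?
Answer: -162288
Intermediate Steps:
M = -23 (M = (⅓)*(-69) = -23)
k(R, N) = R²
M*k(p, -8) = -23*84² = -23*7056 = -162288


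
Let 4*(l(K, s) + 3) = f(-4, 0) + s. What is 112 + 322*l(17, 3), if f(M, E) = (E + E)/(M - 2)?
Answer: -1225/2 ≈ -612.50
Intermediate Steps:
f(M, E) = 2*E/(-2 + M) (f(M, E) = (2*E)/(-2 + M) = 2*E/(-2 + M))
l(K, s) = -3 + s/4 (l(K, s) = -3 + (2*0/(-2 - 4) + s)/4 = -3 + (2*0/(-6) + s)/4 = -3 + (2*0*(-⅙) + s)/4 = -3 + (0 + s)/4 = -3 + s/4)
112 + 322*l(17, 3) = 112 + 322*(-3 + (¼)*3) = 112 + 322*(-3 + ¾) = 112 + 322*(-9/4) = 112 - 1449/2 = -1225/2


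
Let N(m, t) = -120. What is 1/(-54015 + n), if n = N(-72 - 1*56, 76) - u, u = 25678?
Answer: -1/79813 ≈ -1.2529e-5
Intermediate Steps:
n = -25798 (n = -120 - 1*25678 = -120 - 25678 = -25798)
1/(-54015 + n) = 1/(-54015 - 25798) = 1/(-79813) = -1/79813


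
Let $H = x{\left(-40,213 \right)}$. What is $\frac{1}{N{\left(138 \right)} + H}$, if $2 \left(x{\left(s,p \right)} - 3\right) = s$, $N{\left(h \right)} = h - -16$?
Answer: $\frac{1}{137} \approx 0.0072993$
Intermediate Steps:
$N{\left(h \right)} = 16 + h$ ($N{\left(h \right)} = h + 16 = 16 + h$)
$x{\left(s,p \right)} = 3 + \frac{s}{2}$
$H = -17$ ($H = 3 + \frac{1}{2} \left(-40\right) = 3 - 20 = -17$)
$\frac{1}{N{\left(138 \right)} + H} = \frac{1}{\left(16 + 138\right) - 17} = \frac{1}{154 - 17} = \frac{1}{137}$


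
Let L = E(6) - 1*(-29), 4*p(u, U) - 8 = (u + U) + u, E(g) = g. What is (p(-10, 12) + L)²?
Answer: 1225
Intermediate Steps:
p(u, U) = 2 + u/2 + U/4 (p(u, U) = 2 + ((u + U) + u)/4 = 2 + ((U + u) + u)/4 = 2 + (U + 2*u)/4 = 2 + (u/2 + U/4) = 2 + u/2 + U/4)
L = 35 (L = 6 - 1*(-29) = 6 + 29 = 35)
(p(-10, 12) + L)² = ((2 + (½)*(-10) + (¼)*12) + 35)² = ((2 - 5 + 3) + 35)² = (0 + 35)² = 35² = 1225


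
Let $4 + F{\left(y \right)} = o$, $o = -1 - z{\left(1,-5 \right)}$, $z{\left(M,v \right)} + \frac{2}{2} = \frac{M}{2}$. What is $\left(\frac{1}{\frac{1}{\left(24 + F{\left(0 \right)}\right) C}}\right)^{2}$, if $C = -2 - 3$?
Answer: $\frac{38025}{4} \approx 9506.3$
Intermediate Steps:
$z{\left(M,v \right)} = -1 + \frac{M}{2}$
$o = - \frac{1}{2}$ ($o = -1 - \left(-1 + \frac{1}{2} \cdot 1\right) = -1 - \left(-1 + \frac{1}{2}\right) = -1 - - \frac{1}{2} = -1 + \frac{1}{2} = - \frac{1}{2} \approx -0.5$)
$F{\left(y \right)} = - \frac{9}{2}$ ($F{\left(y \right)} = -4 - \frac{1}{2} = - \frac{9}{2}$)
$C = -5$
$\left(\frac{1}{\frac{1}{\left(24 + F{\left(0 \right)}\right) C}}\right)^{2} = \left(\frac{1}{\frac{1}{\left(24 - \frac{9}{2}\right) \left(-5\right)}}\right)^{2} = \left(\frac{1}{\frac{1}{\frac{39}{2} \left(-5\right)}}\right)^{2} = \left(\frac{1}{\frac{1}{- \frac{195}{2}}}\right)^{2} = \left(\frac{1}{- \frac{2}{195}}\right)^{2} = \left(- \frac{195}{2}\right)^{2} = \frac{38025}{4}$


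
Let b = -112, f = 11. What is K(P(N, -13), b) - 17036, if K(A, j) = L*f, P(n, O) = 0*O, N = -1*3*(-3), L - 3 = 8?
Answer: -16915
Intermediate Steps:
L = 11 (L = 3 + 8 = 11)
N = 9 (N = -3*(-3) = 9)
P(n, O) = 0
K(A, j) = 121 (K(A, j) = 11*11 = 121)
K(P(N, -13), b) - 17036 = 121 - 17036 = -16915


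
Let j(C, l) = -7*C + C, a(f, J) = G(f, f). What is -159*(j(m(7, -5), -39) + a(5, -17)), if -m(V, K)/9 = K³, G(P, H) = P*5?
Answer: 1069275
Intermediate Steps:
G(P, H) = 5*P
a(f, J) = 5*f
m(V, K) = -9*K³
j(C, l) = -6*C
-159*(j(m(7, -5), -39) + a(5, -17)) = -159*(-(-54)*(-5)³ + 5*5) = -159*(-(-54)*(-125) + 25) = -159*(-6*1125 + 25) = -159*(-6750 + 25) = -159*(-6725) = 1069275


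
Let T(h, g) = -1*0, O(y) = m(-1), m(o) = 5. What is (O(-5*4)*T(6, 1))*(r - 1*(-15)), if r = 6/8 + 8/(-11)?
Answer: 0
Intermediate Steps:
r = 1/44 (r = 6*(⅛) + 8*(-1/11) = ¾ - 8/11 = 1/44 ≈ 0.022727)
O(y) = 5
T(h, g) = 0
(O(-5*4)*T(6, 1))*(r - 1*(-15)) = (5*0)*(1/44 - 1*(-15)) = 0*(1/44 + 15) = 0*(661/44) = 0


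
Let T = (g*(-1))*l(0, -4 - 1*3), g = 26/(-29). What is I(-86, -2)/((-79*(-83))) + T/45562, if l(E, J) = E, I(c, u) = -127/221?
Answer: -127/1449097 ≈ -8.7641e-5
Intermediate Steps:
I(c, u) = -127/221 (I(c, u) = -127*1/221 = -127/221)
g = -26/29 (g = 26*(-1/29) = -26/29 ≈ -0.89655)
T = 0 (T = -26/29*(-1)*0 = (26/29)*0 = 0)
I(-86, -2)/((-79*(-83))) + T/45562 = -127/(221*((-79*(-83)))) + 0/45562 = -127/221/6557 + 0*(1/45562) = -127/221*1/6557 + 0 = -127/1449097 + 0 = -127/1449097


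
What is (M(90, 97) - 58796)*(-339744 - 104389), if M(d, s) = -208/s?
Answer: 2533077034860/97 ≈ 2.6114e+10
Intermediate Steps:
(M(90, 97) - 58796)*(-339744 - 104389) = (-208/97 - 58796)*(-339744 - 104389) = (-208*1/97 - 58796)*(-444133) = (-208/97 - 58796)*(-444133) = -5703420/97*(-444133) = 2533077034860/97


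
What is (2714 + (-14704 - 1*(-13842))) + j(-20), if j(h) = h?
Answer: 1832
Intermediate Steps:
(2714 + (-14704 - 1*(-13842))) + j(-20) = (2714 + (-14704 - 1*(-13842))) - 20 = (2714 + (-14704 + 13842)) - 20 = (2714 - 862) - 20 = 1852 - 20 = 1832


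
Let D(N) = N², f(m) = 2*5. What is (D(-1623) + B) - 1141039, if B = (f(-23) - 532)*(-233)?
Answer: 1614716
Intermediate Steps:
f(m) = 10
B = 121626 (B = (10 - 532)*(-233) = -522*(-233) = 121626)
(D(-1623) + B) - 1141039 = ((-1623)² + 121626) - 1141039 = (2634129 + 121626) - 1141039 = 2755755 - 1141039 = 1614716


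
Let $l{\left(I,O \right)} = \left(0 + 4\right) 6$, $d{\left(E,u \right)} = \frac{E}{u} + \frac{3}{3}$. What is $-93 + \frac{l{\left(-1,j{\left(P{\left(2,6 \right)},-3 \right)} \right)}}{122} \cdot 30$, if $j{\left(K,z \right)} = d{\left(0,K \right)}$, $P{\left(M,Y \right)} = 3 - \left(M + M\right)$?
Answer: $- \frac{5313}{61} \approx -87.098$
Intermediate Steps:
$P{\left(M,Y \right)} = 3 - 2 M$
$d{\left(E,u \right)} = 1 + \frac{E}{u}$ ($d{\left(E,u \right)} = \frac{E}{u} + 3 \cdot \frac{1}{3} = \frac{E}{u} + 1 = 1 + \frac{E}{u}$)
$j{\left(K,z \right)} = 1$ ($j{\left(K,z \right)} = \frac{0 + K}{K} = \frac{K}{K} = 1$)
$l{\left(I,O \right)} = 24$ ($l{\left(I,O \right)} = 4 \cdot 6 = 24$)
$-93 + \frac{l{\left(-1,j{\left(P{\left(2,6 \right)},-3 \right)} \right)}}{122} \cdot 30 = -93 + \frac{24}{122} \cdot 30 = -93 + 24 \cdot \frac{1}{122} \cdot 30 = -93 + \frac{12}{61} \cdot 30 = -93 + \frac{360}{61} = - \frac{5313}{61}$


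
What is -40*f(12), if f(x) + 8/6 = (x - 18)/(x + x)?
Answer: 190/3 ≈ 63.333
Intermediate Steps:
f(x) = -4/3 + (-18 + x)/(2*x) (f(x) = -4/3 + (x - 18)/(x + x) = -4/3 + (-18 + x)/((2*x)) = -4/3 + (-18 + x)*(1/(2*x)) = -4/3 + (-18 + x)/(2*x))
-40*f(12) = -40*(-⅚ - 9/12) = -40*(-⅚ - 9*1/12) = -40*(-⅚ - ¾) = -40*(-19/12) = 190/3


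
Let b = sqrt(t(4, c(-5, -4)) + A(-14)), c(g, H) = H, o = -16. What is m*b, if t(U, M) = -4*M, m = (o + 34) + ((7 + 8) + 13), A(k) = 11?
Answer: 138*sqrt(3) ≈ 239.02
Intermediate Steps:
m = 46 (m = (-16 + 34) + ((7 + 8) + 13) = 18 + (15 + 13) = 18 + 28 = 46)
b = 3*sqrt(3) (b = sqrt(-4*(-4) + 11) = sqrt(16 + 11) = sqrt(27) = 3*sqrt(3) ≈ 5.1962)
m*b = 46*(3*sqrt(3)) = 138*sqrt(3)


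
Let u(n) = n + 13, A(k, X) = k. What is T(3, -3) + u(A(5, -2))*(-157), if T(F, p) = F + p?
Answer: -2826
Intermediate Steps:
u(n) = 13 + n
T(3, -3) + u(A(5, -2))*(-157) = (3 - 3) + (13 + 5)*(-157) = 0 + 18*(-157) = 0 - 2826 = -2826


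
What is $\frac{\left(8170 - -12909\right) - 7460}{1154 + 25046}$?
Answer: $\frac{13619}{26200} \approx 0.51981$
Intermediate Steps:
$\frac{\left(8170 - -12909\right) - 7460}{1154 + 25046} = \frac{\left(8170 + 12909\right) - 7460}{26200} = \left(21079 - 7460\right) \frac{1}{26200} = 13619 \cdot \frac{1}{26200} = \frac{13619}{26200}$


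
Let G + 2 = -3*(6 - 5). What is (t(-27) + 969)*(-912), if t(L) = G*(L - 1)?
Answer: -1011408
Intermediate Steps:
G = -5 (G = -2 - 3*(6 - 5) = -2 - 3*1 = -2 - 3 = -5)
t(L) = 5 - 5*L (t(L) = -5*(L - 1) = -5*(-1 + L) = 5 - 5*L)
(t(-27) + 969)*(-912) = ((5 - 5*(-27)) + 969)*(-912) = ((5 + 135) + 969)*(-912) = (140 + 969)*(-912) = 1109*(-912) = -1011408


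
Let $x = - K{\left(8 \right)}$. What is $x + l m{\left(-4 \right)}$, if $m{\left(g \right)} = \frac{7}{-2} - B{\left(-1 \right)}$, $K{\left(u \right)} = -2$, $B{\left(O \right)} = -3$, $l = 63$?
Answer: $- \frac{59}{2} \approx -29.5$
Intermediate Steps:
$m{\left(g \right)} = - \frac{1}{2}$ ($m{\left(g \right)} = \frac{7}{-2} - -3 = 7 \left(- \frac{1}{2}\right) + 3 = - \frac{7}{2} + 3 = - \frac{1}{2}$)
$x = 2$ ($x = \left(-1\right) \left(-2\right) = 2$)
$x + l m{\left(-4 \right)} = 2 + 63 \left(- \frac{1}{2}\right) = 2 - \frac{63}{2} = - \frac{59}{2}$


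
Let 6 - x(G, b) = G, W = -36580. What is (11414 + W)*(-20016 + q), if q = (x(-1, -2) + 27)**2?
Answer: 474630760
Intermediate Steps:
x(G, b) = 6 - G
q = 1156 (q = ((6 - 1*(-1)) + 27)**2 = ((6 + 1) + 27)**2 = (7 + 27)**2 = 34**2 = 1156)
(11414 + W)*(-20016 + q) = (11414 - 36580)*(-20016 + 1156) = -25166*(-18860) = 474630760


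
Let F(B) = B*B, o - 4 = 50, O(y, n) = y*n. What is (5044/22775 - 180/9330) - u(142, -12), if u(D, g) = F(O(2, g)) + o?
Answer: -4460873716/7083025 ≈ -629.80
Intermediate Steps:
O(y, n) = n*y
o = 54 (o = 4 + 50 = 54)
F(B) = B²
u(D, g) = 54 + 4*g² (u(D, g) = (g*2)² + 54 = (2*g)² + 54 = 4*g² + 54 = 54 + 4*g²)
(5044/22775 - 180/9330) - u(142, -12) = (5044/22775 - 180/9330) - (54 + 4*(-12)²) = (5044*(1/22775) - 180*1/9330) - (54 + 4*144) = (5044/22775 - 6/311) - (54 + 576) = 1432034/7083025 - 1*630 = 1432034/7083025 - 630 = -4460873716/7083025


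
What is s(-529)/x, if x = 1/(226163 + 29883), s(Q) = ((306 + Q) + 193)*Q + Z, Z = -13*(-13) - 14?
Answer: 4103137150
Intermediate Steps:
Z = 155 (Z = 169 - 14 = 155)
s(Q) = 155 + Q*(499 + Q) (s(Q) = ((306 + Q) + 193)*Q + 155 = (499 + Q)*Q + 155 = Q*(499 + Q) + 155 = 155 + Q*(499 + Q))
x = 1/256046 ≈ 3.9055e-6
s(-529)/x = (155 + (-529)² + 499*(-529))/(1/256046) = (155 + 279841 - 263971)*256046 = 16025*256046 = 4103137150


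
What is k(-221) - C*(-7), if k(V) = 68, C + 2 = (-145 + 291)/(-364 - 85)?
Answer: 23224/449 ≈ 51.724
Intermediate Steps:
C = -1044/449 (C = -2 + (-145 + 291)/(-364 - 85) = -2 + 146/(-449) = -2 + 146*(-1/449) = -2 - 146/449 = -1044/449 ≈ -2.3252)
k(-221) - C*(-7) = 68 - (-1044)*(-7)/449 = 68 - 1*7308/449 = 68 - 7308/449 = 23224/449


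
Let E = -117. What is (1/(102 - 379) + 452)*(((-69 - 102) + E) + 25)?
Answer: -32928389/277 ≈ -1.1888e+5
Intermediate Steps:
(1/(102 - 379) + 452)*(((-69 - 102) + E) + 25) = (1/(102 - 379) + 452)*(((-69 - 102) - 117) + 25) = (1/(-277) + 452)*((-171 - 117) + 25) = (-1/277 + 452)*(-288 + 25) = (125203/277)*(-263) = -32928389/277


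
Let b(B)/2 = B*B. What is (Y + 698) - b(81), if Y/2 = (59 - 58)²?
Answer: -12422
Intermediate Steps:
b(B) = 2*B² (b(B) = 2*(B*B) = 2*B²)
Y = 2 (Y = 2*(59 - 58)² = 2*1² = 2*1 = 2)
(Y + 698) - b(81) = (2 + 698) - 2*81² = 700 - 2*6561 = 700 - 1*13122 = 700 - 13122 = -12422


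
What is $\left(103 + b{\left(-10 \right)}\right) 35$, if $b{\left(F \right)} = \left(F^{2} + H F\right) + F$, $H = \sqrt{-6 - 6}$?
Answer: $6755 - 700 i \sqrt{3} \approx 6755.0 - 1212.4 i$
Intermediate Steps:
$H = 2 i \sqrt{3}$ ($H = \sqrt{-12} = 2 i \sqrt{3} \approx 3.4641 i$)
$b{\left(F \right)} = F + F^{2} + 2 i F \sqrt{3}$ ($b{\left(F \right)} = \left(F^{2} + 2 i \sqrt{3} F\right) + F = \left(F^{2} + 2 i F \sqrt{3}\right) + F = F + F^{2} + 2 i F \sqrt{3}$)
$\left(103 + b{\left(-10 \right)}\right) 35 = \left(103 - 10 \left(1 - 10 + 2 i \sqrt{3}\right)\right) 35 = \left(103 - 10 \left(-9 + 2 i \sqrt{3}\right)\right) 35 = \left(103 + \left(90 - 20 i \sqrt{3}\right)\right) 35 = \left(193 - 20 i \sqrt{3}\right) 35 = 6755 - 700 i \sqrt{3}$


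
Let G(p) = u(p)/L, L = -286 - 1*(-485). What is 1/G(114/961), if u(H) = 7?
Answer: 199/7 ≈ 28.429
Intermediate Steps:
L = 199 (L = -286 + 485 = 199)
G(p) = 7/199
1/G(114/961) = 1/(7/199) = 199/7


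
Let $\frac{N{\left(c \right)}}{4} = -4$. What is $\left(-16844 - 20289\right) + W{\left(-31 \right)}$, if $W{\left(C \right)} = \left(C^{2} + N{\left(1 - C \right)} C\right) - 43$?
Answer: $-35719$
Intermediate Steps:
$N{\left(c \right)} = -16$ ($N{\left(c \right)} = 4 \left(-4\right) = -16$)
$W{\left(C \right)} = -43 + C^{2} - 16 C$ ($W{\left(C \right)} = \left(C^{2} - 16 C\right) - 43 = -43 + C^{2} - 16 C$)
$\left(-16844 - 20289\right) + W{\left(-31 \right)} = \left(-16844 - 20289\right) - \left(-453 - 961\right) = -37133 + \left(-43 + 961 + 496\right) = -37133 + 1414 = -35719$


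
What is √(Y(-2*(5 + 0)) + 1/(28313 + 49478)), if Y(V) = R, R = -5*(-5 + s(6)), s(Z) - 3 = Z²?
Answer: I*√1028744667979/77791 ≈ 13.038*I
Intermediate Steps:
s(Z) = 3 + Z²
R = -170 (R = -5*(-5 + (3 + 6²)) = -5*(-5 + (3 + 36)) = -5*(-5 + 39) = -5*34 = -170)
Y(V) = -170
√(Y(-2*(5 + 0)) + 1/(28313 + 49478)) = √(-170 + 1/(28313 + 49478)) = √(-170 + 1/77791) = √(-13224469/77791) = I*√1028744667979/77791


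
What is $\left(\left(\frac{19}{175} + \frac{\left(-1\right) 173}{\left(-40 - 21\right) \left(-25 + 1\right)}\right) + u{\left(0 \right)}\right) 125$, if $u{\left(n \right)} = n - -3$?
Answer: $\frac{3830705}{10248} \approx 373.8$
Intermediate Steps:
$u{\left(n \right)} = 3 + n$ ($u{\left(n \right)} = n + 3 = 3 + n$)
$\left(\left(\frac{19}{175} + \frac{\left(-1\right) 173}{\left(-40 - 21\right) \left(-25 + 1\right)}\right) + u{\left(0 \right)}\right) 125 = \left(\left(\frac{19}{175} + \frac{\left(-1\right) 173}{\left(-40 - 21\right) \left(-25 + 1\right)}\right) + \left(3 + 0\right)\right) 125 = \left(\left(19 \cdot \frac{1}{175} - \frac{173}{\left(-61\right) \left(-24\right)}\right) + 3\right) 125 = \left(\left(\frac{19}{175} - \frac{173}{1464}\right) + 3\right) 125 = \left(- \frac{2459}{256200} + 3\right) 125 = \frac{766141}{256200} \cdot 125 = \frac{3830705}{10248}$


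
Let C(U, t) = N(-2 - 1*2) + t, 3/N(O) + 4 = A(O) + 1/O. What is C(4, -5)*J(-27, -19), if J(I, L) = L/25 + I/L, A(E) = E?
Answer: -18526/5225 ≈ -3.5456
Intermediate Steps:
N(O) = 3/(-4 + O + 1/O) (N(O) = 3/(-4 + (O + 1/O)) = 3/(-4 + O + 1/O))
J(I, L) = L/25 + I/L (J(I, L) = L*(1/25) + I/L = L/25 + I/L)
C(U, t) = -4/11 + t (C(U, t) = 3*(-2 - 1*2)/(1 + (-2 - 1*2)² - 4*(-2 - 1*2)) + t = 3*(-2 - 2)/(1 + (-2 - 2)² - 4*(-2 - 2)) + t = 3*(-4)/(1 + (-4)² - 4*(-4)) + t = 3*(-4)/(1 + 16 + 16) + t = 3*(-4)/33 + t = 3*(-4)*(1/33) + t = -4/11 + t)
C(4, -5)*J(-27, -19) = (-4/11 - 5)*((1/25)*(-19) - 27/(-19)) = -59*(-19/25 - 27*(-1/19))/11 = -59*(-19/25 + 27/19)/11 = -59/11*314/475 = -18526/5225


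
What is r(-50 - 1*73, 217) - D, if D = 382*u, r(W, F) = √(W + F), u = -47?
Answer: 17954 + √94 ≈ 17964.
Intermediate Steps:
r(W, F) = √(F + W)
D = -17954 (D = 382*(-47) = -17954)
r(-50 - 1*73, 217) - D = √(217 + (-50 - 1*73)) - 1*(-17954) = √(217 + (-50 - 73)) + 17954 = √(217 - 123) + 17954 = √94 + 17954 = 17954 + √94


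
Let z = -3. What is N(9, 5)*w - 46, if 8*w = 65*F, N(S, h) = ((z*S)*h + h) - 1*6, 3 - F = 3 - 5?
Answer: -5571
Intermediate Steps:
F = 5 (F = 3 - (3 - 5) = 3 - 1*(-2) = 3 + 2 = 5)
N(S, h) = -6 + h - 3*S*h (N(S, h) = ((-3*S)*h + h) - 1*6 = (-3*S*h + h) - 6 = (h - 3*S*h) - 6 = -6 + h - 3*S*h)
w = 325/8 (w = (65*5)/8 = (⅛)*325 = 325/8 ≈ 40.625)
N(9, 5)*w - 46 = (-6 + 5 - 3*9*5)*(325/8) - 46 = (-6 + 5 - 135)*(325/8) - 46 = -136*325/8 - 46 = -5525 - 46 = -5571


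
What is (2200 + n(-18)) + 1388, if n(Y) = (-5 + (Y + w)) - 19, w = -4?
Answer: 3542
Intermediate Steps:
n(Y) = -28 + Y (n(Y) = (-5 + (Y - 4)) - 19 = (-5 + (-4 + Y)) - 19 = (-9 + Y) - 19 = -28 + Y)
(2200 + n(-18)) + 1388 = (2200 + (-28 - 18)) + 1388 = (2200 - 46) + 1388 = 2154 + 1388 = 3542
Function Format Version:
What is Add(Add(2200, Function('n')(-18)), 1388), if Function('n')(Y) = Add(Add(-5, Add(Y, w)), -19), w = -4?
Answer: 3542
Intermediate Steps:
Function('n')(Y) = Add(-28, Y) (Function('n')(Y) = Add(Add(-5, Add(Y, -4)), -19) = Add(Add(-5, Add(-4, Y)), -19) = Add(Add(-9, Y), -19) = Add(-28, Y))
Add(Add(2200, Function('n')(-18)), 1388) = Add(Add(2200, Add(-28, -18)), 1388) = Add(Add(2200, -46), 1388) = Add(2154, 1388) = 3542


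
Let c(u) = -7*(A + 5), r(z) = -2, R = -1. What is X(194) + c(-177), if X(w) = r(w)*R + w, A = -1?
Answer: 168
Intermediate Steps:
c(u) = -28 (c(u) = -7*(-1 + 5) = -7*4 = -28)
X(w) = 2 + w (X(w) = -2*(-1) + w = 2 + w)
X(194) + c(-177) = (2 + 194) - 28 = 196 - 28 = 168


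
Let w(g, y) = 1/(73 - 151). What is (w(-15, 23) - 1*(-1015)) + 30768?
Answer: 2479073/78 ≈ 31783.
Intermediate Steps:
w(g, y) = -1/78 (w(g, y) = 1/(-78) = -1/78)
(w(-15, 23) - 1*(-1015)) + 30768 = (-1/78 - 1*(-1015)) + 30768 = (-1/78 + 1015) + 30768 = 79169/78 + 30768 = 2479073/78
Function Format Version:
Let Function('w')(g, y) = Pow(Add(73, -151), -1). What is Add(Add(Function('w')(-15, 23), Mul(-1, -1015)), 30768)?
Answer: Rational(2479073, 78) ≈ 31783.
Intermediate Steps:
Function('w')(g, y) = Rational(-1, 78) (Function('w')(g, y) = Pow(-78, -1) = Rational(-1, 78))
Add(Add(Function('w')(-15, 23), Mul(-1, -1015)), 30768) = Add(Add(Rational(-1, 78), Mul(-1, -1015)), 30768) = Add(Add(Rational(-1, 78), 1015), 30768) = Add(Rational(79169, 78), 30768) = Rational(2479073, 78)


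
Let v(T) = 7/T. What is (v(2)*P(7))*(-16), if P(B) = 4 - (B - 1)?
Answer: 112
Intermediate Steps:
P(B) = 5 - B (P(B) = 4 - (-1 + B) = 4 + (1 - B) = 5 - B)
(v(2)*P(7))*(-16) = ((7/2)*(5 - 1*7))*(-16) = ((7*(1/2))*(5 - 7))*(-16) = ((7/2)*(-2))*(-16) = -7*(-16) = 112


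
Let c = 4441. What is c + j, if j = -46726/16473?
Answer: 73109867/16473 ≈ 4438.2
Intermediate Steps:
j = -46726/16473 (j = -46726*1/16473 = -46726/16473 ≈ -2.8365)
c + j = 4441 - 46726/16473 = 73109867/16473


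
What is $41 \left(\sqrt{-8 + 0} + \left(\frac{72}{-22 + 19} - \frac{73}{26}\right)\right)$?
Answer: $- \frac{28577}{26} + 82 i \sqrt{2} \approx -1099.1 + 115.97 i$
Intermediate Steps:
$41 \left(\sqrt{-8 + 0} + \left(\frac{72}{-22 + 19} - \frac{73}{26}\right)\right) = 41 \left(\sqrt{-8} + \left(\frac{72}{-3} - \frac{73}{26}\right)\right) = 41 \left(2 i \sqrt{2} + \left(72 \left(- \frac{1}{3}\right) - \frac{73}{26}\right)\right) = 41 \left(2 i \sqrt{2} - \frac{697}{26}\right) = 41 \left(- \frac{697}{26} + 2 i \sqrt{2}\right) = - \frac{28577}{26} + 82 i \sqrt{2}$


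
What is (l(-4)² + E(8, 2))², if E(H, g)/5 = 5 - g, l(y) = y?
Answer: 961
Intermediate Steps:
E(H, g) = 25 - 5*g (E(H, g) = 5*(5 - g) = 25 - 5*g)
(l(-4)² + E(8, 2))² = ((-4)² + (25 - 5*2))² = (16 + (25 - 10))² = (16 + 15)² = 31² = 961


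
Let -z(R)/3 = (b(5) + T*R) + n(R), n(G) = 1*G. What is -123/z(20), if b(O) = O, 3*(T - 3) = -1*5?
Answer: 123/155 ≈ 0.79355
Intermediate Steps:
n(G) = G
T = 4/3 (T = 3 + (-1*5)/3 = 3 + (⅓)*(-5) = 3 - 5/3 = 4/3 ≈ 1.3333)
z(R) = -15 - 7*R (z(R) = -3*((5 + 4*R/3) + R) = -3*(5 + 7*R/3) = -15 - 7*R)
-123/z(20) = -123/(-15 - 7*20) = -123/(-15 - 140) = -123/(-155) = -123*(-1/155) = 123/155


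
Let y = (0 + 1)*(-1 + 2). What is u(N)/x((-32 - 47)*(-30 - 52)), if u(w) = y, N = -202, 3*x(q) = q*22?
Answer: 3/142516 ≈ 2.1050e-5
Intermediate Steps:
x(q) = 22*q/3 (x(q) = (q*22)/3 = (22*q)/3 = 22*q/3)
y = 1 (y = 1*1 = 1)
u(w) = 1
u(N)/x((-32 - 47)*(-30 - 52)) = 1/(22*((-32 - 47)*(-30 - 52))/3) = 1/(22*(-79*(-82))/3) = 1/((22/3)*6478) = 1/(142516/3) = 1*(3/142516) = 3/142516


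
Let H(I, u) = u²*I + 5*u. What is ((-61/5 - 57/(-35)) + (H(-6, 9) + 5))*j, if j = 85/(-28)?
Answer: 132855/98 ≈ 1355.7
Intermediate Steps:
j = -85/28 (j = 85*(-1/28) = -85/28 ≈ -3.0357)
H(I, u) = 5*u + I*u² (H(I, u) = I*u² + 5*u = 5*u + I*u²)
((-61/5 - 57/(-35)) + (H(-6, 9) + 5))*j = ((-61/5 - 57/(-35)) + (9*(5 - 6*9) + 5))*(-85/28) = ((-61*⅕ - 57*(-1/35)) + (9*(5 - 54) + 5))*(-85/28) = ((-61/5 + 57/35) + (9*(-49) + 5))*(-85/28) = (-74/7 + (-441 + 5))*(-85/28) = (-74/7 - 436)*(-85/28) = -3126/7*(-85/28) = 132855/98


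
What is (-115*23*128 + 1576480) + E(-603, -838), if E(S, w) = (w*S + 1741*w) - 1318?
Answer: 282958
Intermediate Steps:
E(S, w) = -1318 + 1741*w + S*w (E(S, w) = (S*w + 1741*w) - 1318 = (1741*w + S*w) - 1318 = -1318 + 1741*w + S*w)
(-115*23*128 + 1576480) + E(-603, -838) = (-115*23*128 + 1576480) + (-1318 + 1741*(-838) - 603*(-838)) = (-2645*128 + 1576480) + (-1318 - 1458958 + 505314) = (-338560 + 1576480) - 954962 = 1237920 - 954962 = 282958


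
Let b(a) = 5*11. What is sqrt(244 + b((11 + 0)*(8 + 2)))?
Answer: sqrt(299) ≈ 17.292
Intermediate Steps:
b(a) = 55
sqrt(244 + b((11 + 0)*(8 + 2))) = sqrt(244 + 55) = sqrt(299)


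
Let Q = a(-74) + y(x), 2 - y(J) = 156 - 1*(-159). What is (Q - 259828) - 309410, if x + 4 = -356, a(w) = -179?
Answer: -569730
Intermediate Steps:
x = -360 (x = -4 - 356 = -360)
y(J) = -313 (y(J) = 2 - (156 - 1*(-159)) = 2 - (156 + 159) = 2 - 1*315 = 2 - 315 = -313)
Q = -492 (Q = -179 - 313 = -492)
(Q - 259828) - 309410 = (-492 - 259828) - 309410 = -260320 - 309410 = -569730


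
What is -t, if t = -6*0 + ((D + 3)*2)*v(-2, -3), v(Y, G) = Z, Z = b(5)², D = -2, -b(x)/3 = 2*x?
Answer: -1800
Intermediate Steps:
b(x) = -6*x
Z = 900 (Z = (-6*5)² = (-30)² = 900)
v(Y, G) = 900
t = 1800 (t = -6*0 + ((-2 + 3)*2)*900 = 0 + (1*2)*900 = 0 + 2*900 = 0 + 1800 = 1800)
-t = -1*1800 = -1800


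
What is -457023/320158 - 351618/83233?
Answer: -150612711003/26647710814 ≈ -5.6520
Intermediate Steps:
-457023/320158 - 351618/83233 = -150612711003/26647710814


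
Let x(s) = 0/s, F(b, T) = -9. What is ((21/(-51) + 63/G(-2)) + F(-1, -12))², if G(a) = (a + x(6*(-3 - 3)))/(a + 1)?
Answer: 564001/1156 ≈ 487.89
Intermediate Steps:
x(s) = 0
G(a) = a/(1 + a) (G(a) = (a + 0)/(a + 1) = a/(1 + a))
((21/(-51) + 63/G(-2)) + F(-1, -12))² = ((21/(-51) + 63/((-2/(1 - 2)))) - 9)² = ((21*(-1/51) + 63/((-2/(-1)))) - 9)² = ((-7/17 + 63/((-2*(-1)))) - 9)² = ((-7/17 + 63/2) - 9)² = (1057/34 - 9)² = (751/34)² = 564001/1156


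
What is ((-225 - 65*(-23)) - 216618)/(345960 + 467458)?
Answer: -107674/406709 ≈ -0.26474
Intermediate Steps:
((-225 - 65*(-23)) - 216618)/(345960 + 467458) = ((-225 + 1495) - 216618)/813418 = (1270 - 216618)*(1/813418) = -215348*1/813418 = -107674/406709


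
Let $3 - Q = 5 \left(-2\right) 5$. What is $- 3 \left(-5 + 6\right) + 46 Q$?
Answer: $2435$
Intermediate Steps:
$Q = 53$ ($Q = 3 - 5 \left(-2\right) 5 = 3 - \left(-10\right) 5 = 3 - -50 = 3 + 50 = 53$)
$- 3 \left(-5 + 6\right) + 46 Q = - 3 \left(-5 + 6\right) + 46 \cdot 53 = \left(-3\right) 1 + 2438 = -3 + 2438 = 2435$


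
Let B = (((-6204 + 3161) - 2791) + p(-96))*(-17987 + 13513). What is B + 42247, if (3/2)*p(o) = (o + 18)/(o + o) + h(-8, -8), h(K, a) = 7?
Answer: 208971781/8 ≈ 2.6121e+7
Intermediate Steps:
p(o) = 14/3 + (18 + o)/(3*o) (p(o) = 2*((o + 18)/(o + o) + 7)/3 = 2*((18 + o)/((2*o)) + 7)/3 = 2*((18 + o)*(1/(2*o)) + 7)/3 = 2*((18 + o)/(2*o) + 7)/3 = 2*(7 + (18 + o)/(2*o))/3 = 14/3 + (18 + o)/(3*o))
B = 208633805/8 (B = (((-6204 + 3161) - 2791) + (5 + 6/(-96)))*(-17987 + 13513) = ((-3043 - 2791) + (5 + 6*(-1/96)))*(-4474) = (-5834 + (5 - 1/16))*(-4474) = (-5834 + 79/16)*(-4474) = -93265/16*(-4474) = 208633805/8 ≈ 2.6079e+7)
B + 42247 = 208633805/8 + 42247 = 208971781/8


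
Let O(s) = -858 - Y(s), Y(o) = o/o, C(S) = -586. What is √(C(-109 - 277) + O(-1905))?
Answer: 17*I*√5 ≈ 38.013*I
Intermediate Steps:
Y(o) = 1
O(s) = -859 (O(s) = -858 - 1*1 = -858 - 1 = -859)
√(C(-109 - 277) + O(-1905)) = √(-586 - 859) = √(-1445) = 17*I*√5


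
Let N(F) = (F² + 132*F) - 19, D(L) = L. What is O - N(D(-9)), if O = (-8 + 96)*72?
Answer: 7462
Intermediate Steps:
N(F) = -19 + F² + 132*F
O = 6336 (O = 88*72 = 6336)
O - N(D(-9)) = 6336 - (-19 + (-9)² + 132*(-9)) = 6336 - (-19 + 81 - 1188) = 6336 - 1*(-1126) = 6336 + 1126 = 7462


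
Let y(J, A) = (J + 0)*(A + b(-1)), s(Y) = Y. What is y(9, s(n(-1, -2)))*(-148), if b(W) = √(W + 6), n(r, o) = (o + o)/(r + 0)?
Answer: -5328 - 1332*√5 ≈ -8306.4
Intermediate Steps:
n(r, o) = 2*o/r (n(r, o) = (2*o)/r = 2*o/r)
b(W) = √(6 + W)
y(J, A) = J*(A + √5) (y(J, A) = (J + 0)*(A + √(6 - 1)) = J*(A + √5))
y(9, s(n(-1, -2)))*(-148) = (9*(2*(-2)/(-1) + √5))*(-148) = (9*(2*(-2)*(-1) + √5))*(-148) = (9*(4 + √5))*(-148) = (36 + 9*√5)*(-148) = -5328 - 1332*√5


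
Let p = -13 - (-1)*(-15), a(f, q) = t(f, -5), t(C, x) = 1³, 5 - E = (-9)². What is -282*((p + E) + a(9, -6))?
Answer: 29046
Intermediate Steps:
E = -76 (E = 5 - 1*(-9)² = 5 - 1*81 = 5 - 81 = -76)
t(C, x) = 1
a(f, q) = 1
p = -28 (p = -13 - 1*15 = -13 - 15 = -28)
-282*((p + E) + a(9, -6)) = -282*((-28 - 76) + 1) = -282*(-104 + 1) = -282*(-103) = 29046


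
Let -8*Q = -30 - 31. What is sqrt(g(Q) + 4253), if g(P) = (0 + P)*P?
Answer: 3*sqrt(30657)/8 ≈ 65.659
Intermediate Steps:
Q = 61/8 (Q = -(-30 - 31)/8 = -1/8*(-61) = 61/8 ≈ 7.6250)
g(P) = P**2 (g(P) = P*P = P**2)
sqrt(g(Q) + 4253) = sqrt((61/8)**2 + 4253) = sqrt(3721/64 + 4253) = sqrt(275913/64) = 3*sqrt(30657)/8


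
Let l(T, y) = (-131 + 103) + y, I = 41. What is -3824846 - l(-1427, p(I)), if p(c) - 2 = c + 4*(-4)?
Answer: -3824845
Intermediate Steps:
p(c) = -14 + c (p(c) = 2 + (c + 4*(-4)) = 2 + (c - 16) = 2 + (-16 + c) = -14 + c)
l(T, y) = -28 + y
-3824846 - l(-1427, p(I)) = -3824846 - (-28 + (-14 + 41)) = -3824846 - (-28 + 27) = -3824846 - 1*(-1) = -3824846 + 1 = -3824845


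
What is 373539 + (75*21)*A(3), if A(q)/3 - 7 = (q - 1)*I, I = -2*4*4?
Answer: 104214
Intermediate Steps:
I = -32 (I = -8*4 = -32)
A(q) = 117 - 96*q (A(q) = 21 + 3*((q - 1)*(-32)) = 21 + 3*((-1 + q)*(-32)) = 21 + 3*(32 - 32*q) = 21 + (96 - 96*q) = 117 - 96*q)
373539 + (75*21)*A(3) = 373539 + (75*21)*(117 - 96*3) = 373539 + 1575*(117 - 288) = 373539 + 1575*(-171) = 373539 - 269325 = 104214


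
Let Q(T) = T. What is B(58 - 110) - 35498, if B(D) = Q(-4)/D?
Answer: -461473/13 ≈ -35498.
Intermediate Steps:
B(D) = -4/D
B(58 - 110) - 35498 = -4/(58 - 110) - 35498 = -4/(-52) - 35498 = -4*(-1/52) - 35498 = 1/13 - 35498 = -461473/13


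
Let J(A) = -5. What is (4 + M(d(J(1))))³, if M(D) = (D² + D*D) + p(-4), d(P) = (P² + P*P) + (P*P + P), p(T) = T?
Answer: 941192000000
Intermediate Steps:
d(P) = P + 3*P² (d(P) = (P² + P²) + (P² + P) = 2*P² + (P + P²) = P + 3*P²)
M(D) = -4 + 2*D² (M(D) = (D² + D*D) - 4 = (D² + D²) - 4 = 2*D² - 4 = -4 + 2*D²)
(4 + M(d(J(1))))³ = (4 + (-4 + 2*(-5*(1 + 3*(-5)))²))³ = (4 + (-4 + 2*(-5*(1 - 15))²))³ = (4 + (-4 + 2*(-5*(-14))²))³ = (4 + (-4 + 2*70²))³ = (4 + (-4 + 2*4900))³ = (4 + (-4 + 9800))³ = (4 + 9796)³ = 9800³ = 941192000000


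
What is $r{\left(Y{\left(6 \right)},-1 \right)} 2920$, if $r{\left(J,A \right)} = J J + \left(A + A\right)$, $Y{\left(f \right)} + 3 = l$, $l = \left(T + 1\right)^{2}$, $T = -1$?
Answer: $20440$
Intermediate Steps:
$l = 0$ ($l = \left(-1 + 1\right)^{2} = 0^{2} = 0$)
$Y{\left(f \right)} = -3$ ($Y{\left(f \right)} = -3 + 0 = -3$)
$r{\left(J,A \right)} = J^{2} + 2 A$
$r{\left(Y{\left(6 \right)},-1 \right)} 2920 = \left(\left(-3\right)^{2} + 2 \left(-1\right)\right) 2920 = \left(9 - 2\right) 2920 = 7 \cdot 2920 = 20440$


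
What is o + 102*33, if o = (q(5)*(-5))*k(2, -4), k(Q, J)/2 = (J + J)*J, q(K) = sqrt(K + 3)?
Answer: 3366 - 640*sqrt(2) ≈ 2460.9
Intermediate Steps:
q(K) = sqrt(3 + K)
k(Q, J) = 4*J**2 (k(Q, J) = 2*((J + J)*J) = 2*((2*J)*J) = 2*(2*J**2) = 4*J**2)
o = -640*sqrt(2) (o = (sqrt(3 + 5)*(-5))*(4*(-4)**2) = (sqrt(8)*(-5))*(4*16) = ((2*sqrt(2))*(-5))*64 = -10*sqrt(2)*64 = -640*sqrt(2) ≈ -905.10)
o + 102*33 = -640*sqrt(2) + 102*33 = -640*sqrt(2) + 3366 = 3366 - 640*sqrt(2)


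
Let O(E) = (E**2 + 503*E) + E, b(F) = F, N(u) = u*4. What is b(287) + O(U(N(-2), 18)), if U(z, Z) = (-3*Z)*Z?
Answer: 455183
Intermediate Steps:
N(u) = 4*u
U(z, Z) = -3*Z**2
O(E) = E**2 + 504*E
b(287) + O(U(N(-2), 18)) = 287 + (-3*18**2)*(504 - 3*18**2) = 287 + (-3*324)*(504 - 3*324) = 287 - 972*(504 - 972) = 287 - 972*(-468) = 287 + 454896 = 455183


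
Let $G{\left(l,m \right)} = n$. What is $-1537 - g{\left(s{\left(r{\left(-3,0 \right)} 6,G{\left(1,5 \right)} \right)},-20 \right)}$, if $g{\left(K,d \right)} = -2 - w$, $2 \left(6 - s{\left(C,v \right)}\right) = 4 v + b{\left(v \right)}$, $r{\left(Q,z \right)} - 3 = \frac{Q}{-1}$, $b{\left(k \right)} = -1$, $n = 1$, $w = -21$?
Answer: $-1556$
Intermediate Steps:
$G{\left(l,m \right)} = 1$
$r{\left(Q,z \right)} = 3 - Q$ ($r{\left(Q,z \right)} = 3 + \frac{Q}{-1} = 3 + Q \left(-1\right) = 3 - Q$)
$s{\left(C,v \right)} = \frac{13}{2} - 2 v$ ($s{\left(C,v \right)} = 6 - \frac{4 v - 1}{2} = 6 - \frac{-1 + 4 v}{2} = 6 - \left(- \frac{1}{2} + 2 v\right) = \frac{13}{2} - 2 v$)
$g{\left(K,d \right)} = 19$ ($g{\left(K,d \right)} = -2 - -21 = -2 + 21 = 19$)
$-1537 - g{\left(s{\left(r{\left(-3,0 \right)} 6,G{\left(1,5 \right)} \right)},-20 \right)} = -1537 - 19 = -1556$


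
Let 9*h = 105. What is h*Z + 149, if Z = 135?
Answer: 1724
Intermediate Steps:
h = 35/3 (h = (⅑)*105 = 35/3 ≈ 11.667)
h*Z + 149 = (35/3)*135 + 149 = 1575 + 149 = 1724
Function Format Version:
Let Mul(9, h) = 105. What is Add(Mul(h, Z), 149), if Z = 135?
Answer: 1724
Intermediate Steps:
h = Rational(35, 3) (h = Mul(Rational(1, 9), 105) = Rational(35, 3) ≈ 11.667)
Add(Mul(h, Z), 149) = Add(Mul(Rational(35, 3), 135), 149) = Add(1575, 149) = 1724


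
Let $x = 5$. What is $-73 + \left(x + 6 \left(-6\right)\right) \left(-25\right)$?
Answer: $702$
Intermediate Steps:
$-73 + \left(x + 6 \left(-6\right)\right) \left(-25\right) = -73 + \left(5 + 6 \left(-6\right)\right) \left(-25\right) = -73 + \left(5 - 36\right) \left(-25\right) = -73 - -775 = -73 + 775 = 702$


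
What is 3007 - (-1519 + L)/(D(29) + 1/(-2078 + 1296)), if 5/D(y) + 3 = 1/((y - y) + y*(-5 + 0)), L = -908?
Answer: 439319599/283693 ≈ 1548.6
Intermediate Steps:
D(y) = 5/(-3 - 1/(5*y)) (D(y) = 5/(-3 + 1/((y - y) + y*(-5 + 0))) = 5/(-3 + 1/(0 + y*(-5))) = 5/(-3 + 1/(0 - 5*y)) = 5/(-3 + 1/(-5*y)) = 5/(-3 - 1/(5*y)))
3007 - (-1519 + L)/(D(29) + 1/(-2078 + 1296)) = 3007 - (-1519 - 908)/(-25*29/(1 + 15*29) + 1/(-2078 + 1296)) = 3007 - (-2427)/(-25*29/(1 + 435) + 1/(-782)) = 3007 - (-2427)/(-25*29/436 - 1/782) = 3007 - (-2427)/(-25*29*1/436 - 1/782) = 3007 - (-2427)/(-725/436 - 1/782) = 3007 - (-2427)/(-283693/170476) = 3007 - (-2427)*(-170476)/283693 = 3007 - 1*413745252/283693 = 3007 - 413745252/283693 = 439319599/283693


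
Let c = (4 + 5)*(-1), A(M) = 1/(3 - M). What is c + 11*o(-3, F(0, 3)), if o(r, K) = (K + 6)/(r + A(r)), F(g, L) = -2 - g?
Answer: -417/17 ≈ -24.529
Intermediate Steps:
o(r, K) = (6 + K)/(r - 1/(-3 + r)) (o(r, K) = (K + 6)/(r - 1/(-3 + r)) = (6 + K)/(r - 1/(-3 + r)))
c = -9 (c = 9*(-1) = -9)
c + 11*o(-3, F(0, 3)) = -9 + 11*((-3 - 3)*(6 + (-2 - 1*0))/(-1 - 3*(-3 - 3))) = -9 + 11*(-6*(6 + (-2 + 0))/(-1 - 3*(-6))) = -9 + 11*(-6*(6 - 2)/(-1 + 18)) = -9 + 11*(-6*4/17) = -9 + 11*((1/17)*(-6)*4) = -9 + 11*(-24/17) = -9 - 264/17 = -417/17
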